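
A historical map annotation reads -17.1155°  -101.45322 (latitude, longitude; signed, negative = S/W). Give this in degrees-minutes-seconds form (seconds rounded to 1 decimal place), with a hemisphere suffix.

17°06′55.8″ S, 101°27′11.6″ W

Latitude is negative → S; |value| = 17.115500
φ: 0.115500 × 60 = 6.93000′ → 6′, remainder × 60 = 55.800″
Longitude is negative → W; |value| = 101.453220
λ: 0.453220 × 60 = 27.19320′ → 27′, remainder × 60 = 11.592″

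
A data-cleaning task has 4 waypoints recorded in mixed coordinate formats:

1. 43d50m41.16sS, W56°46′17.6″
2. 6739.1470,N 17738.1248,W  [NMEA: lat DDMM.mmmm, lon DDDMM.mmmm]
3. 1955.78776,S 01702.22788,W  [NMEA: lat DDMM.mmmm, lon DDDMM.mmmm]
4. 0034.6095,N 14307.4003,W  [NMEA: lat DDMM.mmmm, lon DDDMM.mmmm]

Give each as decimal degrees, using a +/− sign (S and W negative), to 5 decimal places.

1. -43.84477, -56.77156
2. 67.65245, -177.63541
3. -19.92980, -17.03713
4. 0.57683, -143.12334

Point 1:
  Lat: 50′ + 41.16″ = 50.68600′; 43 + 50.68600/60 = 43.844767
  S ⇒ negate
  λ: 46′ + 17.6″ = 46.29333′; 56 + 46.29333/60 = 56.771556
  hemisphere W, so the sign is −
Point 2:
  φ: split at 2 digits → 67° and 39.147′; 67 + 39.147/60 = 67.652450
  N → positive
  Lon: degrees = first 3 digits = 177, minutes = 38.1248; 177 + 38.1248/60 = 177.635413
  hemisphere W, so the sign is −
Point 3:
  Latitude: degrees = first 2 digits = 19, minutes = 55.78776; 19 + 55.78776/60 = 19.929796
  hemisphere S, so the sign is −
  Longitude: split at 3 digits → 017° and 2.22788′; 17 + 2.22788/60 = 17.037131
  hemisphere W, so the sign is −
Point 4:
  Latitude: degrees = first 2 digits = 0, minutes = 34.6095; 0 + 34.6095/60 = 0.576825
  N → positive
  λ: degrees = first 3 digits = 143, minutes = 7.4003; 143 + 7.4003/60 = 143.123338
  W ⇒ negate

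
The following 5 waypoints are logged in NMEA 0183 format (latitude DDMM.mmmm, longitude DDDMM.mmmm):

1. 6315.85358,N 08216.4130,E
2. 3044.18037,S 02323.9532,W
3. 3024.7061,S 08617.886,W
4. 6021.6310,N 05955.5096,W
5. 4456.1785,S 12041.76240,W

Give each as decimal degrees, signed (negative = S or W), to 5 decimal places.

Point 1:
  Lat: split at 2 digits → 63° and 15.85358′; 63 + 15.85358/60 = 63.264226
  N ⇒ keep positive
  Longitude: degrees = first 3 digits = 82, minutes = 16.413; 82 + 16.413/60 = 82.273550
  E → positive
Point 2:
  Lat: degrees = first 2 digits = 30, minutes = 44.18037; 30 + 44.18037/60 = 30.736340
  S ⇒ negate
  Lon: split at 3 digits → 023° and 23.9532′; 23 + 23.9532/60 = 23.399220
  W ⇒ negate
Point 3:
  Latitude: split at 2 digits → 30° and 24.7061′; 30 + 24.7061/60 = 30.411768
  S ⇒ negate
  Lon: degrees = first 3 digits = 86, minutes = 17.886; 86 + 17.886/60 = 86.298100
  W → negative
Point 4:
  φ: degrees = first 2 digits = 60, minutes = 21.631; 60 + 21.631/60 = 60.360517
  N ⇒ keep positive
  Lon: degrees = first 3 digits = 59, minutes = 55.5096; 59 + 55.5096/60 = 59.925160
  hemisphere W, so the sign is −
Point 5:
  Latitude: split at 2 digits → 44° and 56.1785′; 44 + 56.1785/60 = 44.936308
  S ⇒ negate
  λ: split at 3 digits → 120° and 41.7624′; 120 + 41.7624/60 = 120.696040
  W ⇒ negate

1. 63.26423, 82.27355
2. -30.73634, -23.39922
3. -30.41177, -86.29810
4. 60.36052, -59.92516
5. -44.93631, -120.69604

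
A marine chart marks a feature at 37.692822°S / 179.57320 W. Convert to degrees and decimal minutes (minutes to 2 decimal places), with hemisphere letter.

37° 41.57′ S, 179° 34.39′ W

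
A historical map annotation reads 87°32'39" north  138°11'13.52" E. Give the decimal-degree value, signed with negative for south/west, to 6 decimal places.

87.544167, 138.187089

Lat: 87 + 32/60 + 39/3600 = 87.5441667
N → positive
Lon: 11′ + 13.52″ = 11.22533′; 138 + 11.22533/60 = 138.1870889
E ⇒ keep positive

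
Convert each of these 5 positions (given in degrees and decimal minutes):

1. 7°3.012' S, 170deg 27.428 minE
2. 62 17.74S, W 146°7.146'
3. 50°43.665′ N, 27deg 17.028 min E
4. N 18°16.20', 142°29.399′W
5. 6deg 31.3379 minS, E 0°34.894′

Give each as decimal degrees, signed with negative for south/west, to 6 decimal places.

1. -7.050200, 170.457133
2. -62.295667, -146.119100
3. 50.727750, 27.283800
4. 18.270000, -142.489983
5. -6.522298, 0.581567

Point 1:
  Lat: 7 + 3.012/60 = 7.0502000
  hemisphere S, so the sign is −
  λ: 27.428′ = 0.457133°; total 170.4571333
  E → positive
Point 2:
  Latitude: 17.74′ = 0.295667°; total 62.2956667
  S → negative
  Longitude: 146 + 7.146/60 = 146.1191000
  hemisphere W, so the sign is −
Point 3:
  φ: 50 + 43.665/60 = 50.7277500
  N ⇒ keep positive
  Lon: 17.028′ = 0.283800°; total 27.2838000
  E ⇒ keep positive
Point 4:
  φ: 16.2′ = 0.270000°; total 18.2700000
  N → positive
  λ: 142 + 29.399/60 = 142.4899833
  W ⇒ negate
Point 5:
  Lat: 31.3379′ = 0.522298°; total 6.5222983
  hemisphere S, so the sign is −
  Longitude: 34.894′ = 0.581567°; total 0.5815667
  E ⇒ keep positive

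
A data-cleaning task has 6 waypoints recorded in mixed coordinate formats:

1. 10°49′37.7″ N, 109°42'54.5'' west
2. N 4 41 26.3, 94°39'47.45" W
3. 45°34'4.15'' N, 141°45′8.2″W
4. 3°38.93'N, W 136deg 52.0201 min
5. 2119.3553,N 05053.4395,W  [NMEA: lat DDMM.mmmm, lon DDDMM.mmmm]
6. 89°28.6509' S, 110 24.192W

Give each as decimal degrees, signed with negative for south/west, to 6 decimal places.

1. 10.827139, -109.715139
2. 4.690639, -94.663181
3. 45.567819, -141.752278
4. 3.648833, -136.867002
5. 21.322588, -50.890658
6. -89.477515, -110.403200

Point 1:
  Lat: 10 + 49/60 + 37.7/3600 = 10.8271389
  N ⇒ keep positive
  Longitude: 109° + 42/60 + 54.5/3600 = 109 + 0.700000 + 0.015139 = 109.7151389
  W ⇒ negate
Point 2:
  Latitude: 4 + 41/60 + 26.3/3600 = 4.6906389
  N → positive
  Longitude: 94° + 39/60 + 47.45/3600 = 94 + 0.650000 + 0.013181 = 94.6631806
  hemisphere W, so the sign is −
Point 3:
  φ: 34′ + 4.15″ = 34.06917′; 45 + 34.06917/60 = 45.5678194
  N ⇒ keep positive
  λ: 141° + 45/60 + 8.2/3600 = 141 + 0.750000 + 0.002278 = 141.7522778
  W → negative
Point 4:
  Lat: 3 + 38.93/60 = 3.6488333
  N ⇒ keep positive
  λ: 136 + 52.0201/60 = 136.8670017
  W → negative
Point 5:
  Lat: degrees = first 2 digits = 21, minutes = 19.3553; 21 + 19.3553/60 = 21.3225883
  N ⇒ keep positive
  Longitude: degrees = first 3 digits = 50, minutes = 53.4395; 50 + 53.4395/60 = 50.8906583
  W → negative
Point 6:
  φ: 89 + 28.6509/60 = 89.4775150
  S → negative
  Longitude: 24.192′ = 0.403200°; total 110.4032000
  W → negative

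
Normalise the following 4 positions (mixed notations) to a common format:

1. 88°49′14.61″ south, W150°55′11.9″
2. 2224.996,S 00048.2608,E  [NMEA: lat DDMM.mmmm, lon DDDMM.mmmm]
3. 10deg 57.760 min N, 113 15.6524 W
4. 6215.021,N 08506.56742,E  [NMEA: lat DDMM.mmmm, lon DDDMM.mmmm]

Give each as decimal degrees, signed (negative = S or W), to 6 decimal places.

1. -88.820725, -150.919972
2. -22.416600, 0.804347
3. 10.962667, -113.260873
4. 62.250350, 85.109457

Point 1:
  φ: 49′ + 14.61″ = 49.24350′; 88 + 49.24350/60 = 88.8207250
  hemisphere S, so the sign is −
  Longitude: 55′ + 11.9″ = 55.19833′; 150 + 55.19833/60 = 150.9199722
  hemisphere W, so the sign is −
Point 2:
  φ: degrees = first 2 digits = 22, minutes = 24.996; 22 + 24.996/60 = 22.4166000
  S ⇒ negate
  Longitude: split at 3 digits → 000° and 48.2608′; 0 + 48.2608/60 = 0.8043467
  E → positive
Point 3:
  Latitude: 10 + 57.76/60 = 10.9626667
  N → positive
  λ: 15.6524′ = 0.260873°; total 113.2608733
  W ⇒ negate
Point 4:
  Latitude: degrees = first 2 digits = 62, minutes = 15.021; 62 + 15.021/60 = 62.2503500
  N → positive
  λ: split at 3 digits → 085° and 6.56742′; 85 + 6.56742/60 = 85.1094570
  E → positive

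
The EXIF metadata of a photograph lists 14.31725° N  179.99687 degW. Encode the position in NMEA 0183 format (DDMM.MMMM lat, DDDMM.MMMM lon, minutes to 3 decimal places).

Lat: minutes = (14.317250 − 14) × 60 = 19.03500
Longitude: 179° + 0.996870 × 60 = 179° 59.81220′

1419.035,N / 17959.812,W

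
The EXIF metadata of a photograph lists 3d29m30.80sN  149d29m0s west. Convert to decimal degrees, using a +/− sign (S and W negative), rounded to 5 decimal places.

3.49189, -149.48333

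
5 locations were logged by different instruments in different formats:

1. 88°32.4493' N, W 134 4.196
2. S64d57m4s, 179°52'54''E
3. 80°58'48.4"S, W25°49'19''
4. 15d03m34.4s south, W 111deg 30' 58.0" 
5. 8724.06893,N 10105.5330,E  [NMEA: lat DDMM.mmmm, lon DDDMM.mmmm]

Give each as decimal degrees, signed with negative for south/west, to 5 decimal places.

1. 88.54082, -134.06993
2. -64.95111, 179.88167
3. -80.98011, -25.82194
4. -15.05956, -111.51611
5. 87.40115, 101.09222

Point 1:
  Latitude: 32.4493′ = 0.540822°; total 88.540822
  N → positive
  Longitude: 4.196′ = 0.069933°; total 134.069933
  W ⇒ negate
Point 2:
  φ: 64° + 57/60 + 4/3600 = 64 + 0.950000 + 0.001111 = 64.951111
  S → negative
  Longitude: 52′ + 54″ = 52.90000′; 179 + 52.90000/60 = 179.881667
  E ⇒ keep positive
Point 3:
  φ: 80° + 58/60 + 48.4/3600 = 80 + 0.966667 + 0.013444 = 80.980111
  hemisphere S, so the sign is −
  Lon: 25° + 49/60 + 19/3600 = 25 + 0.816667 + 0.005278 = 25.821944
  hemisphere W, so the sign is −
Point 4:
  Lat: 15° + 3/60 + 34.4/3600 = 15 + 0.050000 + 0.009556 = 15.059556
  S → negative
  Longitude: 111° + 30/60 + 58/3600 = 111 + 0.500000 + 0.016111 = 111.516111
  W ⇒ negate
Point 5:
  Latitude: split at 2 digits → 87° and 24.06893′; 87 + 24.06893/60 = 87.401149
  N → positive
  λ: split at 3 digits → 101° and 5.533′; 101 + 5.533/60 = 101.092217
  E ⇒ keep positive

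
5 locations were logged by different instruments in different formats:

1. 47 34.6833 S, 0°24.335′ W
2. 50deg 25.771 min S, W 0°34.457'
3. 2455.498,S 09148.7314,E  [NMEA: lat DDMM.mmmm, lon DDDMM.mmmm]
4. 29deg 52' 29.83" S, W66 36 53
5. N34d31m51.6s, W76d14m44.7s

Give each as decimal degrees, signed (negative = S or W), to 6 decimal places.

1. -47.578055, -0.405583
2. -50.429517, -0.574283
3. -24.924967, 91.812190
4. -29.874953, -66.614722
5. 34.531000, -76.245750

Point 1:
  φ: 47 + 34.6833/60 = 47.5780550
  S ⇒ negate
  Lon: 0 + 24.335/60 = 0.4055833
  W → negative
Point 2:
  φ: 50 + 25.771/60 = 50.4295167
  hemisphere S, so the sign is −
  Longitude: 0 + 34.457/60 = 0.5742833
  hemisphere W, so the sign is −
Point 3:
  Lat: degrees = first 2 digits = 24, minutes = 55.498; 24 + 55.498/60 = 24.9249667
  S → negative
  Longitude: degrees = first 3 digits = 91, minutes = 48.7314; 91 + 48.7314/60 = 91.8121900
  E ⇒ keep positive
Point 4:
  Lat: 29° + 52/60 + 29.83/3600 = 29 + 0.866667 + 0.008286 = 29.8749528
  hemisphere S, so the sign is −
  Longitude: 66° + 36/60 + 53/3600 = 66 + 0.600000 + 0.014722 = 66.6147222
  W → negative
Point 5:
  φ: 34 + 31/60 + 51.6/3600 = 34.5310000
  N ⇒ keep positive
  Lon: 76° + 14/60 + 44.7/3600 = 76 + 0.233333 + 0.012417 = 76.2457500
  W → negative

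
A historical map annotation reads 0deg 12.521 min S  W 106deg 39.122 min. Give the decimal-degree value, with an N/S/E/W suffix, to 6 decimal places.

0.208683° S, 106.652033° W

Latitude: 0 + 12.521/60 = 0.2086833
λ: 39.122′ = 0.652033°; total 106.6520333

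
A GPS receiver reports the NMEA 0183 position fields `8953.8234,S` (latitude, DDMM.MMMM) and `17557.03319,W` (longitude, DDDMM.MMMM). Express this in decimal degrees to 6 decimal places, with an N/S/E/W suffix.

89.897057° S, 175.950553° W

φ: split at 2 digits → 89° and 53.8234′; 89 + 53.8234/60 = 89.8970567
Lon: split at 3 digits → 175° and 57.03319′; 175 + 57.03319/60 = 175.9505532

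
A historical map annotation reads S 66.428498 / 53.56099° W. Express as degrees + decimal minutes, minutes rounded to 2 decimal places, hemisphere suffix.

66° 25.71′ S, 53° 33.66′ W

φ: 66° + 0.428498 × 60 = 66° 25.7099′
λ: 53° + 0.560990 × 60 = 53° 33.6594′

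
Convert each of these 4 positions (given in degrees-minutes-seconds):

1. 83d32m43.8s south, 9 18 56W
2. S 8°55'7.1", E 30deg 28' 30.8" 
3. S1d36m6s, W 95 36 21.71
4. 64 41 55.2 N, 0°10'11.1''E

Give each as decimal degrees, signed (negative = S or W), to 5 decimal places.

1. -83.54550, -9.31556
2. -8.91864, 30.47522
3. -1.60167, -95.60603
4. 64.69867, 0.16975

Point 1:
  φ: 32′ + 43.8″ = 32.73000′; 83 + 32.73000/60 = 83.545500
  S → negative
  Longitude: 18′ + 56″ = 18.93333′; 9 + 18.93333/60 = 9.315556
  hemisphere W, so the sign is −
Point 2:
  Lat: 55′ + 7.1″ = 55.11833′; 8 + 55.11833/60 = 8.918639
  S → negative
  Longitude: 28′ + 30.8″ = 28.51333′; 30 + 28.51333/60 = 30.475222
  E ⇒ keep positive
Point 3:
  Latitude: 1° + 36/60 + 6/3600 = 1 + 0.600000 + 0.001667 = 1.601667
  hemisphere S, so the sign is −
  λ: 36′ + 21.71″ = 36.36183′; 95 + 36.36183/60 = 95.606031
  W ⇒ negate
Point 4:
  φ: 41′ + 55.2″ = 41.92000′; 64 + 41.92000/60 = 64.698667
  N → positive
  Longitude: 10′ + 11.1″ = 10.18500′; 0 + 10.18500/60 = 0.169750
  E → positive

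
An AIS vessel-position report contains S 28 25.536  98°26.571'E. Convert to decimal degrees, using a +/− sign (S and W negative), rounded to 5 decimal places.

-28.42560, 98.44285

Lat: 28 + 25.536/60 = 28.425600
S → negative
λ: 98 + 26.571/60 = 98.442850
E ⇒ keep positive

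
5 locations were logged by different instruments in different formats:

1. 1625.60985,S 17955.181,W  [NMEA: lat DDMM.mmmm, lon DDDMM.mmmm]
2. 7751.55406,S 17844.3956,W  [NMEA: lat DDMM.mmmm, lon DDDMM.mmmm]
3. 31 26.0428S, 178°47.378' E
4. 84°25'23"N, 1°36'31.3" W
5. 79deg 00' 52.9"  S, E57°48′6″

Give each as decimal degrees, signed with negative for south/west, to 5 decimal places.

Point 1:
  Lat: split at 2 digits → 16° and 25.60985′; 16 + 25.60985/60 = 16.426831
  S → negative
  λ: degrees = first 3 digits = 179, minutes = 55.181; 179 + 55.181/60 = 179.919683
  W ⇒ negate
Point 2:
  φ: split at 2 digits → 77° and 51.55406′; 77 + 51.55406/60 = 77.859234
  S ⇒ negate
  Longitude: degrees = first 3 digits = 178, minutes = 44.3956; 178 + 44.3956/60 = 178.739927
  hemisphere W, so the sign is −
Point 3:
  Lat: 26.0428′ = 0.434047°; total 31.434047
  S ⇒ negate
  Longitude: 47.378′ = 0.789633°; total 178.789633
  E ⇒ keep positive
Point 4:
  Lat: 25′ + 23″ = 25.38333′; 84 + 25.38333/60 = 84.423056
  N ⇒ keep positive
  λ: 1° + 36/60 + 31.3/3600 = 1 + 0.600000 + 0.008694 = 1.608694
  W ⇒ negate
Point 5:
  φ: 79° + 0/60 + 52.9/3600 = 79 + 0.000000 + 0.014694 = 79.014694
  S ⇒ negate
  Longitude: 57° + 48/60 + 6/3600 = 57 + 0.800000 + 0.001667 = 57.801667
  E ⇒ keep positive

1. -16.42683, -179.91968
2. -77.85923, -178.73993
3. -31.43405, 178.78963
4. 84.42306, -1.60869
5. -79.01469, 57.80167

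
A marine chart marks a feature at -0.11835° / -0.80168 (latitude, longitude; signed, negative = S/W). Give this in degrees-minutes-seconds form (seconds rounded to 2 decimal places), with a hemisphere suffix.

Latitude is negative → S; |value| = 0.118350
Latitude: 0.118350° → 7.10100′; 0.10100 × 60 = 6.0600″
Longitude is negative → W; |value| = 0.801680
Longitude: whole degrees 0; 48.10080′ → 48′ and 6.0480″

0°07′6.06″ S, 0°48′6.05″ W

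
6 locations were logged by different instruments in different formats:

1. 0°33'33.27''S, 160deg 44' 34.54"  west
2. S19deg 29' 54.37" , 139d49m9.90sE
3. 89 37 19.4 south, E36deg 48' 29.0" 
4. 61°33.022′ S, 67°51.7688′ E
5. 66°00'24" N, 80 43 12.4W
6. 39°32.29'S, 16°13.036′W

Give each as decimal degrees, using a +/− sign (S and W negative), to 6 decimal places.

Point 1:
  Latitude: 0° + 33/60 + 33.27/3600 = 0 + 0.550000 + 0.009242 = 0.5592417
  S ⇒ negate
  Longitude: 160° + 44/60 + 34.54/3600 = 160 + 0.733333 + 0.009594 = 160.7429278
  hemisphere W, so the sign is −
Point 2:
  φ: 19° + 29/60 + 54.37/3600 = 19 + 0.483333 + 0.015103 = 19.4984361
  S → negative
  Longitude: 139 + 49/60 + 9.9/3600 = 139.8194167
  E → positive
Point 3:
  Lat: 37′ + 19.4″ = 37.32333′; 89 + 37.32333/60 = 89.6220556
  hemisphere S, so the sign is −
  Lon: 36 + 48/60 + 29/3600 = 36.8080556
  E ⇒ keep positive
Point 4:
  φ: 61 + 33.022/60 = 61.5503667
  S → negative
  λ: 51.7688′ = 0.862813°; total 67.8628133
  E ⇒ keep positive
Point 5:
  Latitude: 66 + 0/60 + 24/3600 = 66.0066667
  N ⇒ keep positive
  Longitude: 80 + 43/60 + 12.4/3600 = 80.7201111
  W ⇒ negate
Point 6:
  Latitude: 39 + 32.29/60 = 39.5381667
  hemisphere S, so the sign is −
  Lon: 13.036′ = 0.217267°; total 16.2172667
  W → negative

1. -0.559242, -160.742928
2. -19.498436, 139.819417
3. -89.622056, 36.808056
4. -61.550367, 67.862813
5. 66.006667, -80.720111
6. -39.538167, -16.217267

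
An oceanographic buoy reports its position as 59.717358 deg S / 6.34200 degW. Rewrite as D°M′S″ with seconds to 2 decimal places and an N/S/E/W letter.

59°43′2.49″ S, 6°20′31.20″ W

Lat: 0.717358° → 43.04148′; 0.04148 × 60 = 2.4888″
Longitude: 0.342000 × 60 = 20.52000′ → 20′, remainder × 60 = 31.2000″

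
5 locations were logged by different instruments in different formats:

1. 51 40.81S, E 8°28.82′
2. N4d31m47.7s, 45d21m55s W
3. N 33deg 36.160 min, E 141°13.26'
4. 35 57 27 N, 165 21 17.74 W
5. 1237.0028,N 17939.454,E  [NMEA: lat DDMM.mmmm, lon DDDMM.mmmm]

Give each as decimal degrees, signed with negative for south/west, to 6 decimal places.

1. -51.680167, 8.480333
2. 4.529917, -45.365278
3. 33.602667, 141.221000
4. 35.957500, -165.354928
5. 12.616713, 179.657567

Point 1:
  Latitude: 51 + 40.81/60 = 51.6801667
  hemisphere S, so the sign is −
  λ: 28.82′ = 0.480333°; total 8.4803333
  E → positive
Point 2:
  Latitude: 4° + 31/60 + 47.7/3600 = 4 + 0.516667 + 0.013250 = 4.5299167
  N ⇒ keep positive
  λ: 45 + 21/60 + 55/3600 = 45.3652778
  W ⇒ negate
Point 3:
  Lat: 33 + 36.16/60 = 33.6026667
  N → positive
  Lon: 141 + 13.26/60 = 141.2210000
  E → positive
Point 4:
  φ: 57′ + 27″ = 57.45000′; 35 + 57.45000/60 = 35.9575000
  N ⇒ keep positive
  λ: 165° + 21/60 + 17.74/3600 = 165 + 0.350000 + 0.004928 = 165.3549278
  W ⇒ negate
Point 5:
  Latitude: split at 2 digits → 12° and 37.0028′; 12 + 37.0028/60 = 12.6167133
  N ⇒ keep positive
  Lon: split at 3 digits → 179° and 39.454′; 179 + 39.454/60 = 179.6575667
  E → positive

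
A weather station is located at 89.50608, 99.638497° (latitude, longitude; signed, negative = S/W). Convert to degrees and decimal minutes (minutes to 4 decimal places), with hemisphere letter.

89° 30.3648′ N, 99° 38.3098′ E

Latitude: fractional part 0.506080 → 30.364800 minutes
Lon: minutes = (99.638497 − 99) × 60 = 38.309820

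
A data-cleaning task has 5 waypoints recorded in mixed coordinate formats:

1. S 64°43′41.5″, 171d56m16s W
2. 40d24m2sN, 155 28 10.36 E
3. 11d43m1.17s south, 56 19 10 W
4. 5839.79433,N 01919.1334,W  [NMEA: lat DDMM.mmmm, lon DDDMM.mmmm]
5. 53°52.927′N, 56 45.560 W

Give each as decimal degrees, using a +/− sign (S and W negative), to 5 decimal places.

1. -64.72819, -171.93778
2. 40.40056, 155.46954
3. -11.71699, -56.31944
4. 58.66324, -19.31889
5. 53.88212, -56.75933

Point 1:
  Lat: 64 + 43/60 + 41.5/3600 = 64.728194
  S ⇒ negate
  Longitude: 56′ + 16″ = 56.26667′; 171 + 56.26667/60 = 171.937778
  W ⇒ negate
Point 2:
  Latitude: 40° + 24/60 + 2/3600 = 40 + 0.400000 + 0.000556 = 40.400556
  N → positive
  Longitude: 155 + 28/60 + 10.36/3600 = 155.469544
  E ⇒ keep positive
Point 3:
  Lat: 11 + 43/60 + 1.17/3600 = 11.716992
  S ⇒ negate
  λ: 19′ + 10″ = 19.16667′; 56 + 19.16667/60 = 56.319444
  W ⇒ negate
Point 4:
  φ: split at 2 digits → 58° and 39.79433′; 58 + 39.79433/60 = 58.663239
  N → positive
  Lon: degrees = first 3 digits = 19, minutes = 19.1334; 19 + 19.1334/60 = 19.318890
  W ⇒ negate
Point 5:
  Lat: 53 + 52.927/60 = 53.882117
  N ⇒ keep positive
  λ: 45.56′ = 0.759333°; total 56.759333
  W ⇒ negate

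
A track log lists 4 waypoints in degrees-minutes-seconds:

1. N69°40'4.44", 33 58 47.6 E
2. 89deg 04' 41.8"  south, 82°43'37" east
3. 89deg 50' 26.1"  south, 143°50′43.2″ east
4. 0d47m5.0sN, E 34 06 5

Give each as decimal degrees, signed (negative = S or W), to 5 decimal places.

Point 1:
  φ: 69° + 40/60 + 4.44/3600 = 69 + 0.666667 + 0.001233 = 69.667900
  N ⇒ keep positive
  Lon: 58′ + 47.6″ = 58.79333′; 33 + 58.79333/60 = 33.979889
  E ⇒ keep positive
Point 2:
  Latitude: 89° + 4/60 + 41.8/3600 = 89 + 0.066667 + 0.011611 = 89.078278
  S ⇒ negate
  Longitude: 43′ + 37″ = 43.61667′; 82 + 43.61667/60 = 82.726944
  E ⇒ keep positive
Point 3:
  Latitude: 89° + 50/60 + 26.1/3600 = 89 + 0.833333 + 0.007250 = 89.840583
  S ⇒ negate
  λ: 50′ + 43.2″ = 50.72000′; 143 + 50.72000/60 = 143.845333
  E → positive
Point 4:
  Lat: 47′ + 5″ = 47.08333′; 0 + 47.08333/60 = 0.784722
  N ⇒ keep positive
  Longitude: 6′ + 5″ = 6.08333′; 34 + 6.08333/60 = 34.101389
  E ⇒ keep positive

1. 69.66790, 33.97989
2. -89.07828, 82.72694
3. -89.84058, 143.84533
4. 0.78472, 34.10139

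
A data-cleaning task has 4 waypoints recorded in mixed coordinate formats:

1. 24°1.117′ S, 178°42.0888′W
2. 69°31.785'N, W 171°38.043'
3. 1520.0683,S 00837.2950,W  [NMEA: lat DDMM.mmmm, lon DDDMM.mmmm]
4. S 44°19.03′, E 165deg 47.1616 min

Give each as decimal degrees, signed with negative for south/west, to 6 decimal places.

1. -24.018617, -178.701480
2. 69.529750, -171.634050
3. -15.334472, -8.621583
4. -44.317167, 165.786027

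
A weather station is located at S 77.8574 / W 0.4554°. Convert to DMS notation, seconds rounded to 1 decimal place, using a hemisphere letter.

77°51′26.6″ S, 0°27′19.4″ W

Lat: 0.857400° → 51.44400′; 0.44400 × 60 = 26.640″
Lon: 0.455400 × 60 = 27.32400′ → 27′, remainder × 60 = 19.440″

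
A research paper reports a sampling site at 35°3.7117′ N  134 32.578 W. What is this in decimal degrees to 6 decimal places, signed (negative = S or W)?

35.061862, -134.542967

φ: 3.7117′ = 0.061862°; total 35.0618617
N ⇒ keep positive
λ: 134 + 32.578/60 = 134.5429667
hemisphere W, so the sign is −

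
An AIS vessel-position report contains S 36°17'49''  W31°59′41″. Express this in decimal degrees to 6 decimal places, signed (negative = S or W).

-36.296944, -31.994722

φ: 17′ + 49″ = 17.81667′; 36 + 17.81667/60 = 36.2969444
S ⇒ negate
λ: 31 + 59/60 + 41/3600 = 31.9947222
hemisphere W, so the sign is −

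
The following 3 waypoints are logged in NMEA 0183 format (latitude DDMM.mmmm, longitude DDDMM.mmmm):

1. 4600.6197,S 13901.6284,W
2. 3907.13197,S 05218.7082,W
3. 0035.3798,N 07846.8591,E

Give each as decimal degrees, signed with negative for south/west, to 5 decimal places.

Point 1:
  φ: degrees = first 2 digits = 46, minutes = 0.6197; 46 + 0.6197/60 = 46.010328
  S → negative
  Lon: degrees = first 3 digits = 139, minutes = 1.6284; 139 + 1.6284/60 = 139.027140
  W → negative
Point 2:
  φ: degrees = first 2 digits = 39, minutes = 7.13197; 39 + 7.13197/60 = 39.118866
  hemisphere S, so the sign is −
  Longitude: split at 3 digits → 052° and 18.7082′; 52 + 18.7082/60 = 52.311803
  W ⇒ negate
Point 3:
  Lat: degrees = first 2 digits = 0, minutes = 35.3798; 0 + 35.3798/60 = 0.589663
  N → positive
  λ: split at 3 digits → 078° and 46.8591′; 78 + 46.8591/60 = 78.780985
  E → positive

1. -46.01033, -139.02714
2. -39.11887, -52.31180
3. 0.58966, 78.78099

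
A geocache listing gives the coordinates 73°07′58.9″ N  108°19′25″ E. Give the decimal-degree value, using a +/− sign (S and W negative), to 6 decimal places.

Latitude: 73° + 7/60 + 58.9/3600 = 73 + 0.116667 + 0.016361 = 73.1330278
N → positive
Lon: 19′ + 25″ = 19.41667′; 108 + 19.41667/60 = 108.3236111
E → positive

73.133028, 108.323611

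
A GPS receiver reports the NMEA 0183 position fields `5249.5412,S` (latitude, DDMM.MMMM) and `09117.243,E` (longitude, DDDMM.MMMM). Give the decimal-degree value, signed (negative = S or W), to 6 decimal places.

-52.825687, 91.287383

Latitude: degrees = first 2 digits = 52, minutes = 49.5412; 52 + 49.5412/60 = 52.8256867
S → negative
Longitude: degrees = first 3 digits = 91, minutes = 17.243; 91 + 17.243/60 = 91.2873833
E ⇒ keep positive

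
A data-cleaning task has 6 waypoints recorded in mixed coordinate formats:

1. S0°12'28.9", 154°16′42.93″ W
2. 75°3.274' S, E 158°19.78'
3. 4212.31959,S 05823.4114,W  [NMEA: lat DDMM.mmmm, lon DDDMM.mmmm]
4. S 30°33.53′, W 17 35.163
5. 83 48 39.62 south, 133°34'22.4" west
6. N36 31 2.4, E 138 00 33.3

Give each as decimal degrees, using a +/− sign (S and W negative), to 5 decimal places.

1. -0.20803, -154.27859
2. -75.05457, 158.32967
3. -42.20533, -58.39019
4. -30.55883, -17.58605
5. -83.81101, -133.57289
6. 36.51733, 138.00925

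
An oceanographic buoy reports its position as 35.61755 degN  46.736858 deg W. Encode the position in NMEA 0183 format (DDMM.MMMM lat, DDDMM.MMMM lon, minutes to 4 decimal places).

Latitude: minutes = (35.617550 − 35) × 60 = 37.053000
Longitude: minutes = (46.736858 − 46) × 60 = 44.211480

3537.0530,N / 04644.2115,W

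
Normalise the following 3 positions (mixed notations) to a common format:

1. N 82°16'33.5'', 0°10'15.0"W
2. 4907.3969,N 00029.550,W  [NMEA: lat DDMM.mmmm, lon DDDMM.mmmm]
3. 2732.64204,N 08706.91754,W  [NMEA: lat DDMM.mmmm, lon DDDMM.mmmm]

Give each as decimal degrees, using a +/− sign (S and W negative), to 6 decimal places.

1. 82.275972, -0.170833
2. 49.123282, -0.492500
3. 27.544034, -87.115292

Point 1:
  φ: 16′ + 33.5″ = 16.55833′; 82 + 16.55833/60 = 82.2759722
  N ⇒ keep positive
  Lon: 10′ + 15″ = 10.25000′; 0 + 10.25000/60 = 0.1708333
  W → negative
Point 2:
  φ: split at 2 digits → 49° and 7.3969′; 49 + 7.3969/60 = 49.1232817
  N → positive
  λ: degrees = first 3 digits = 0, minutes = 29.55; 0 + 29.55/60 = 0.4925000
  hemisphere W, so the sign is −
Point 3:
  Lat: degrees = first 2 digits = 27, minutes = 32.64204; 27 + 32.64204/60 = 27.5440340
  N ⇒ keep positive
  Longitude: split at 3 digits → 087° and 6.91754′; 87 + 6.91754/60 = 87.1152923
  W → negative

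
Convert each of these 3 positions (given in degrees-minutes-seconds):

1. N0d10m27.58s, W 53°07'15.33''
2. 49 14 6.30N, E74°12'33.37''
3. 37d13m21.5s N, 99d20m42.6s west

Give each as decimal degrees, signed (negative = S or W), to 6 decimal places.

Point 1:
  Latitude: 0 + 10/60 + 27.58/3600 = 0.1743278
  N ⇒ keep positive
  Lon: 53° + 7/60 + 15.33/3600 = 53 + 0.116667 + 0.004258 = 53.1209250
  W ⇒ negate
Point 2:
  Lat: 14′ + 6.3″ = 14.10500′; 49 + 14.10500/60 = 49.2350833
  N ⇒ keep positive
  λ: 12′ + 33.37″ = 12.55617′; 74 + 12.55617/60 = 74.2092694
  E → positive
Point 3:
  φ: 37° + 13/60 + 21.5/3600 = 37 + 0.216667 + 0.005972 = 37.2226389
  N ⇒ keep positive
  Lon: 99° + 20/60 + 42.6/3600 = 99 + 0.333333 + 0.011833 = 99.3451667
  hemisphere W, so the sign is −

1. 0.174328, -53.120925
2. 49.235083, 74.209269
3. 37.222639, -99.345167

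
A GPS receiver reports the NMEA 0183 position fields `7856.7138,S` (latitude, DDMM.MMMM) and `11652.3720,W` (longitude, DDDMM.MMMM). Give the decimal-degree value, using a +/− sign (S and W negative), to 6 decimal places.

Lat: degrees = first 2 digits = 78, minutes = 56.7138; 78 + 56.7138/60 = 78.9452300
hemisphere S, so the sign is −
λ: degrees = first 3 digits = 116, minutes = 52.372; 116 + 52.372/60 = 116.8728667
hemisphere W, so the sign is −

-78.945230, -116.872867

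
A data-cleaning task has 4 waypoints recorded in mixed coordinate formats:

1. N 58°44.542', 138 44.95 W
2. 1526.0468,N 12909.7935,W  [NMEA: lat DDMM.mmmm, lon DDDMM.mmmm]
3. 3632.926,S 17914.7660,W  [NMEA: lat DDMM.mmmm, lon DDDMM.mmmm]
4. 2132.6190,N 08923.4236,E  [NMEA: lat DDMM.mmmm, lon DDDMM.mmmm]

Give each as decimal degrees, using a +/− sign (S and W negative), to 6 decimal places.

1. 58.742367, -138.749167
2. 15.434113, -129.163225
3. -36.548767, -179.246100
4. 21.543650, 89.390393

Point 1:
  Lat: 44.542′ = 0.742367°; total 58.7423667
  N ⇒ keep positive
  Lon: 138 + 44.95/60 = 138.7491667
  W ⇒ negate
Point 2:
  Lat: degrees = first 2 digits = 15, minutes = 26.0468; 15 + 26.0468/60 = 15.4341133
  N → positive
  Lon: degrees = first 3 digits = 129, minutes = 9.7935; 129 + 9.7935/60 = 129.1632250
  hemisphere W, so the sign is −
Point 3:
  Lat: degrees = first 2 digits = 36, minutes = 32.926; 36 + 32.926/60 = 36.5487667
  S → negative
  λ: split at 3 digits → 179° and 14.766′; 179 + 14.766/60 = 179.2461000
  W → negative
Point 4:
  Latitude: degrees = first 2 digits = 21, minutes = 32.619; 21 + 32.619/60 = 21.5436500
  N → positive
  λ: degrees = first 3 digits = 89, minutes = 23.4236; 89 + 23.4236/60 = 89.3903933
  E → positive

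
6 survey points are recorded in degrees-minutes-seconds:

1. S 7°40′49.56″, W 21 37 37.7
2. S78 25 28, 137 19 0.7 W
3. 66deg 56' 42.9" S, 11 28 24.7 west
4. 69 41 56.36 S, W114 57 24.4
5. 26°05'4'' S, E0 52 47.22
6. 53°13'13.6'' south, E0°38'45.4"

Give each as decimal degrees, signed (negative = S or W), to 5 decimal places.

1. -7.68043, -21.62714
2. -78.42444, -137.31686
3. -66.94525, -11.47353
4. -69.69899, -114.95678
5. -26.08444, 0.87978
6. -53.22044, 0.64594

Point 1:
  Latitude: 40′ + 49.56″ = 40.82600′; 7 + 40.82600/60 = 7.680433
  hemisphere S, so the sign is −
  Lon: 21 + 37/60 + 37.7/3600 = 21.627139
  W → negative
Point 2:
  Lat: 78 + 25/60 + 28/3600 = 78.424444
  S → negative
  Longitude: 137 + 19/60 + 0.7/3600 = 137.316861
  W ⇒ negate
Point 3:
  Latitude: 66 + 56/60 + 42.9/3600 = 66.945250
  hemisphere S, so the sign is −
  Lon: 11° + 28/60 + 24.7/3600 = 11 + 0.466667 + 0.006861 = 11.473528
  W → negative
Point 4:
  Latitude: 69 + 41/60 + 56.36/3600 = 69.698989
  S ⇒ negate
  λ: 114° + 57/60 + 24.4/3600 = 114 + 0.950000 + 0.006778 = 114.956778
  W ⇒ negate
Point 5:
  φ: 26° + 5/60 + 4/3600 = 26 + 0.083333 + 0.001111 = 26.084444
  hemisphere S, so the sign is −
  Lon: 0 + 52/60 + 47.22/3600 = 0.879783
  E → positive
Point 6:
  Latitude: 53° + 13/60 + 13.6/3600 = 53 + 0.216667 + 0.003778 = 53.220444
  S → negative
  λ: 0° + 38/60 + 45.4/3600 = 0 + 0.633333 + 0.012611 = 0.645944
  E → positive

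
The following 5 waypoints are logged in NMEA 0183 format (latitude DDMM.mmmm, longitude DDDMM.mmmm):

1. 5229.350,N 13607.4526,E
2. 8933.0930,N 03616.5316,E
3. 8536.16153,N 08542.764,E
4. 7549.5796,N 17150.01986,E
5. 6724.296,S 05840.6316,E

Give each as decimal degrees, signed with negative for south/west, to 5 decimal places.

1. 52.48917, 136.12421
2. 89.55155, 36.27553
3. 85.60269, 85.71273
4. 75.82633, 171.83366
5. -67.40493, 58.67719

Point 1:
  Latitude: split at 2 digits → 52° and 29.35′; 52 + 29.35/60 = 52.489167
  N ⇒ keep positive
  Lon: split at 3 digits → 136° and 7.4526′; 136 + 7.4526/60 = 136.124210
  E → positive
Point 2:
  φ: degrees = first 2 digits = 89, minutes = 33.093; 89 + 33.093/60 = 89.551550
  N ⇒ keep positive
  Longitude: degrees = first 3 digits = 36, minutes = 16.5316; 36 + 16.5316/60 = 36.275527
  E ⇒ keep positive
Point 3:
  φ: degrees = first 2 digits = 85, minutes = 36.16153; 85 + 36.16153/60 = 85.602692
  N ⇒ keep positive
  Lon: split at 3 digits → 085° and 42.764′; 85 + 42.764/60 = 85.712733
  E ⇒ keep positive
Point 4:
  φ: split at 2 digits → 75° and 49.5796′; 75 + 49.5796/60 = 75.826327
  N → positive
  λ: degrees = first 3 digits = 171, minutes = 50.01986; 171 + 50.01986/60 = 171.833664
  E ⇒ keep positive
Point 5:
  Lat: split at 2 digits → 67° and 24.296′; 67 + 24.296/60 = 67.404933
  hemisphere S, so the sign is −
  Lon: split at 3 digits → 058° and 40.6316′; 58 + 40.6316/60 = 58.677193
  E → positive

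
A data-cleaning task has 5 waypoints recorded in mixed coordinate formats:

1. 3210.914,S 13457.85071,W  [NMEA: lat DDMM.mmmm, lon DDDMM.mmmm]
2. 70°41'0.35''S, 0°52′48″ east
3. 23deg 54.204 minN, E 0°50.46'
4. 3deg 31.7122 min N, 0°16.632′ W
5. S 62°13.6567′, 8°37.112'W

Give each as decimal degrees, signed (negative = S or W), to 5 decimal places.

1. -32.18190, -134.96418
2. -70.68343, 0.88000
3. 23.90340, 0.84100
4. 3.52854, -0.27720
5. -62.22761, -8.61853

Point 1:
  φ: degrees = first 2 digits = 32, minutes = 10.914; 32 + 10.914/60 = 32.181900
  S ⇒ negate
  Longitude: degrees = first 3 digits = 134, minutes = 57.85071; 134 + 57.85071/60 = 134.964179
  hemisphere W, so the sign is −
Point 2:
  Latitude: 70 + 41/60 + 0.35/3600 = 70.683431
  hemisphere S, so the sign is −
  Lon: 0° + 52/60 + 48/3600 = 0 + 0.866667 + 0.013333 = 0.880000
  E ⇒ keep positive
Point 3:
  Lat: 54.204′ = 0.903400°; total 23.903400
  N → positive
  λ: 50.46′ = 0.841000°; total 0.841000
  E → positive
Point 4:
  Lat: 31.7122′ = 0.528537°; total 3.528537
  N ⇒ keep positive
  Longitude: 16.632′ = 0.277200°; total 0.277200
  hemisphere W, so the sign is −
Point 5:
  Latitude: 13.6567′ = 0.227612°; total 62.227612
  S ⇒ negate
  Longitude: 37.112′ = 0.618533°; total 8.618533
  W → negative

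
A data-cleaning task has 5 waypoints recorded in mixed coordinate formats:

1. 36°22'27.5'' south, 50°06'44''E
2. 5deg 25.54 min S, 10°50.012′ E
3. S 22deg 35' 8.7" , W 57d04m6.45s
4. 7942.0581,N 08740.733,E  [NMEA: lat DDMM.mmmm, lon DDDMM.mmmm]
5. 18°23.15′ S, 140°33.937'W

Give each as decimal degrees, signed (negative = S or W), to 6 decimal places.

1. -36.374306, 50.112222
2. -5.425667, 10.833533
3. -22.585750, -57.068458
4. 79.700968, 87.678883
5. -18.385833, -140.565617

Point 1:
  Lat: 36° + 22/60 + 27.5/3600 = 36 + 0.366667 + 0.007639 = 36.3743056
  S → negative
  Longitude: 50° + 6/60 + 44/3600 = 50 + 0.100000 + 0.012222 = 50.1122222
  E → positive
Point 2:
  Latitude: 5 + 25.54/60 = 5.4256667
  S ⇒ negate
  λ: 10 + 50.012/60 = 10.8335333
  E ⇒ keep positive
Point 3:
  Lat: 22 + 35/60 + 8.7/3600 = 22.5857500
  S ⇒ negate
  λ: 4′ + 6.45″ = 4.10750′; 57 + 4.10750/60 = 57.0684583
  hemisphere W, so the sign is −
Point 4:
  Latitude: degrees = first 2 digits = 79, minutes = 42.0581; 79 + 42.0581/60 = 79.7009683
  N → positive
  λ: split at 3 digits → 087° and 40.733′; 87 + 40.733/60 = 87.6788833
  E → positive
Point 5:
  φ: 23.15′ = 0.385833°; total 18.3858333
  hemisphere S, so the sign is −
  Longitude: 140 + 33.937/60 = 140.5656167
  W ⇒ negate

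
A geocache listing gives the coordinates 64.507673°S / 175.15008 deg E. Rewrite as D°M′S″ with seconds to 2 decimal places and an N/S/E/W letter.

Lat: whole degrees 64; 30.46038′ → 30′ and 27.6228″
Lon: 0.150080° → 9.00480′; 0.00480 × 60 = 0.2880″

64°30′27.62″ S, 175°09′0.29″ E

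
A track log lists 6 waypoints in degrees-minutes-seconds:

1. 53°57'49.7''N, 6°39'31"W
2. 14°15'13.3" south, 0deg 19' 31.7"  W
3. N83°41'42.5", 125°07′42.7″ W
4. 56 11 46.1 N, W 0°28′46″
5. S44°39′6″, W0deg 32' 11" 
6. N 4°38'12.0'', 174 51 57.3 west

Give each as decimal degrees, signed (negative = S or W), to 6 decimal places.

1. 53.963806, -6.658611
2. -14.253694, -0.325472
3. 83.695139, -125.128528
4. 56.196139, -0.479444
5. -44.651667, -0.536389
6. 4.636667, -174.865917

Point 1:
  Latitude: 57′ + 49.7″ = 57.82833′; 53 + 57.82833/60 = 53.9638056
  N → positive
  Lon: 39′ + 31″ = 39.51667′; 6 + 39.51667/60 = 6.6586111
  W → negative
Point 2:
  Latitude: 14° + 15/60 + 13.3/3600 = 14 + 0.250000 + 0.003694 = 14.2536944
  S ⇒ negate
  Lon: 0° + 19/60 + 31.7/3600 = 0 + 0.316667 + 0.008806 = 0.3254722
  W ⇒ negate
Point 3:
  Lat: 41′ + 42.5″ = 41.70833′; 83 + 41.70833/60 = 83.6951389
  N ⇒ keep positive
  Longitude: 7′ + 42.7″ = 7.71167′; 125 + 7.71167/60 = 125.1285278
  W → negative
Point 4:
  Lat: 56 + 11/60 + 46.1/3600 = 56.1961389
  N ⇒ keep positive
  λ: 0 + 28/60 + 46/3600 = 0.4794444
  hemisphere W, so the sign is −
Point 5:
  Lat: 39′ + 6″ = 39.10000′; 44 + 39.10000/60 = 44.6516667
  S → negative
  Longitude: 32′ + 11″ = 32.18333′; 0 + 32.18333/60 = 0.5363889
  hemisphere W, so the sign is −
Point 6:
  Lat: 4 + 38/60 + 12/3600 = 4.6366667
  N → positive
  λ: 174 + 51/60 + 57.3/3600 = 174.8659167
  W ⇒ negate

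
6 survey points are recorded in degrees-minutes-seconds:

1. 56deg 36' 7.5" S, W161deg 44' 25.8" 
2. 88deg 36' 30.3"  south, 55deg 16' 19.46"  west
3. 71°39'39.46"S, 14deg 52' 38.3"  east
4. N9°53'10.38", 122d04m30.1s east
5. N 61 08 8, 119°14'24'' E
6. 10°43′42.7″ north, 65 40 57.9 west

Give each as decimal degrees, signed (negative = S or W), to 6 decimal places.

1. -56.602083, -161.740500
2. -88.608417, -55.272072
3. -71.660961, 14.877306
4. 9.886217, 122.075028
5. 61.135556, 119.240000
6. 10.728528, -65.682750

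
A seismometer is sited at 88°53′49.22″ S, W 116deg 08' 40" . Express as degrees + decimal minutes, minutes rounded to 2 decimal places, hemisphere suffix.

88° 53.82′ S, 116° 8.67′ W

Latitude: 53 + 49.22/60 = 53.8203′
Longitude: seconds/60 = 0.66667; minutes = 8 + 0.66667 = 8.6667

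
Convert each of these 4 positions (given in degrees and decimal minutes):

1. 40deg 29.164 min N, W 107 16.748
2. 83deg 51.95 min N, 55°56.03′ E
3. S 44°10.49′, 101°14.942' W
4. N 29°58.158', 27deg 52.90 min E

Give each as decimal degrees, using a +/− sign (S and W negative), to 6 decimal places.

1. 40.486067, -107.279133
2. 83.865833, 55.933833
3. -44.174833, -101.249033
4. 29.969300, 27.881667

Point 1:
  Latitude: 40 + 29.164/60 = 40.4860667
  N ⇒ keep positive
  λ: 16.748′ = 0.279133°; total 107.2791333
  W ⇒ negate
Point 2:
  Latitude: 51.95′ = 0.865833°; total 83.8658333
  N ⇒ keep positive
  λ: 56.03′ = 0.933833°; total 55.9338333
  E → positive
Point 3:
  Lat: 10.49′ = 0.174833°; total 44.1748333
  S → negative
  Lon: 14.942′ = 0.249033°; total 101.2490333
  W → negative
Point 4:
  Lat: 58.158′ = 0.969300°; total 29.9693000
  N → positive
  Lon: 52.9′ = 0.881667°; total 27.8816667
  E → positive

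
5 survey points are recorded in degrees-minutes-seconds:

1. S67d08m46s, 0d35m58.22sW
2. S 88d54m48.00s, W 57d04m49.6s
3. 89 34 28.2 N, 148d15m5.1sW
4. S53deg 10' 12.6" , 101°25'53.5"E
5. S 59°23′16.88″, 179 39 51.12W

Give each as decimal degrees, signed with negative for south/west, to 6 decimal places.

1. -67.146111, -0.599506
2. -88.913333, -57.080444
3. 89.574500, -148.251417
4. -53.170167, 101.431528
5. -59.388022, -179.664200

Point 1:
  Lat: 67° + 8/60 + 46/3600 = 67 + 0.133333 + 0.012778 = 67.1461111
  S → negative
  Longitude: 0° + 35/60 + 58.22/3600 = 0 + 0.583333 + 0.016172 = 0.5995056
  hemisphere W, so the sign is −
Point 2:
  φ: 88° + 54/60 + 48/3600 = 88 + 0.900000 + 0.013333 = 88.9133333
  S ⇒ negate
  λ: 57 + 4/60 + 49.6/3600 = 57.0804444
  hemisphere W, so the sign is −
Point 3:
  Latitude: 89° + 34/60 + 28.2/3600 = 89 + 0.566667 + 0.007833 = 89.5745000
  N → positive
  Longitude: 148° + 15/60 + 5.1/3600 = 148 + 0.250000 + 0.001417 = 148.2514167
  W → negative
Point 4:
  Lat: 53 + 10/60 + 12.6/3600 = 53.1701667
  S → negative
  Lon: 101 + 25/60 + 53.5/3600 = 101.4315278
  E ⇒ keep positive
Point 5:
  Lat: 59° + 23/60 + 16.88/3600 = 59 + 0.383333 + 0.004689 = 59.3880222
  S → negative
  Lon: 39′ + 51.12″ = 39.85200′; 179 + 39.85200/60 = 179.6642000
  hemisphere W, so the sign is −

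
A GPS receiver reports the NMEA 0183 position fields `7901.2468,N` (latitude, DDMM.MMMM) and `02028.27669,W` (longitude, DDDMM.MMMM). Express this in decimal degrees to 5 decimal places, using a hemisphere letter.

Latitude: split at 2 digits → 79° and 1.2468′; 79 + 1.2468/60 = 79.020780
Lon: degrees = first 3 digits = 20, minutes = 28.27669; 20 + 28.27669/60 = 20.471278

79.02078° N, 20.47128° W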